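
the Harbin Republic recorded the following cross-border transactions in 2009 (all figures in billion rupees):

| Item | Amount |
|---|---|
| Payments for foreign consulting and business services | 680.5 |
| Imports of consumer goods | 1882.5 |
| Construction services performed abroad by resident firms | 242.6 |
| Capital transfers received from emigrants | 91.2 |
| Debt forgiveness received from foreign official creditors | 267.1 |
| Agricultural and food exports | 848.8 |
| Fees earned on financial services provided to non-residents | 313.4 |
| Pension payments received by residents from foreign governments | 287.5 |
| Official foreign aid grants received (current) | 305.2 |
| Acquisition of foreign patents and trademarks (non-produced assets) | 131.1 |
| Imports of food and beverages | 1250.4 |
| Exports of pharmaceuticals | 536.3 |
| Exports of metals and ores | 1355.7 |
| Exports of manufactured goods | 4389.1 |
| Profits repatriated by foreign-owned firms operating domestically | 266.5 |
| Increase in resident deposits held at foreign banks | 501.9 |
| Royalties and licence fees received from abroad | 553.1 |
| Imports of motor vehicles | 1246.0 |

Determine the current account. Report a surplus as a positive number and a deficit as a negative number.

Goods: 848.8 - 1882.5 - 1250.4 + 1355.7 - 1246.0 + 4389.1 + 536.3 = 2751.0
Services: -680.5 + 242.6 + 313.4 + 553.1 = 428.6
Primary income: -266.5
Secondary income: 287.5 + 305.2 = 592.7
Current account = 2751.0 + 428.6 + (-266.5) + 592.7 = 3505.8
(Excluded from the current account — capital account: capital transfers received from emigrants 91.2, debt forgiveness received from foreign official creditors 267.1, acquisition of foreign patents and trademarks (non-produced assets) 131.1; financial account: increase in resident deposits held at foreign banks 501.9.)

3505.8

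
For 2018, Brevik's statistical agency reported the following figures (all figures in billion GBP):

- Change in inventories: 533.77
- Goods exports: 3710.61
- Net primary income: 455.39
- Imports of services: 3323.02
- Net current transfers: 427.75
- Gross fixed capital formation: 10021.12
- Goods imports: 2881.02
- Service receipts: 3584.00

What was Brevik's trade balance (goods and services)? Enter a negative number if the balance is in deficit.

1090.57

Goods balance = 3710.61 - 2881.02 = 829.59
Services balance = 3584.00 - 3323.02 = 260.98
Trade balance (goods + services) = 829.59 + 260.98 = 1090.57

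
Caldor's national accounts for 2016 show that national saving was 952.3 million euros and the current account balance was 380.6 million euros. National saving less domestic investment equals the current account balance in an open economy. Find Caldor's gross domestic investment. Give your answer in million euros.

S - I = CA (net lending to the rest of the world).
I = S - CA = 952.3 - 380.6 = 571.7

571.7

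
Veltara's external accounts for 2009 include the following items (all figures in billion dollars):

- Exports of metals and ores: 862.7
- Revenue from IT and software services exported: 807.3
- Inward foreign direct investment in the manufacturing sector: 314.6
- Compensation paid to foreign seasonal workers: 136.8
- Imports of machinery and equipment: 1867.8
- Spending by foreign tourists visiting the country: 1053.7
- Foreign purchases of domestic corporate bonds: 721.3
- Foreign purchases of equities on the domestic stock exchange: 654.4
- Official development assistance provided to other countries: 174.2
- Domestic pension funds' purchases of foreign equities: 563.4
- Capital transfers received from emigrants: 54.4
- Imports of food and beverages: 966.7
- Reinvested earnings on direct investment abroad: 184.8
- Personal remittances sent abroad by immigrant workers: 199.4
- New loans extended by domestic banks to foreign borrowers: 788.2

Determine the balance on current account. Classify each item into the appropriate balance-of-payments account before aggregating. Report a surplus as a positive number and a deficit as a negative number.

Goods: 862.7 - 1867.8 - 966.7 = -1971.8
Services: 1053.7 + 807.3 = 1861.0
Primary income: -136.8 + 184.8 = 48.0
Secondary income: -174.2 - 199.4 = -373.6
Current account = (-1971.8) + 1861.0 + 48.0 + (-373.6) = -436.4
(Excluded from the current account — financial account: inward foreign direct investment in the manufacturing sector 314.6, foreign purchases of domestic corporate bonds 721.3, foreign purchases of equities on the domestic stock exchange 654.4, domestic pension funds' purchases of foreign equities 563.4, new loans extended by domestic banks to foreign borrowers 788.2; capital account: capital transfers received from emigrants 54.4.)

-436.4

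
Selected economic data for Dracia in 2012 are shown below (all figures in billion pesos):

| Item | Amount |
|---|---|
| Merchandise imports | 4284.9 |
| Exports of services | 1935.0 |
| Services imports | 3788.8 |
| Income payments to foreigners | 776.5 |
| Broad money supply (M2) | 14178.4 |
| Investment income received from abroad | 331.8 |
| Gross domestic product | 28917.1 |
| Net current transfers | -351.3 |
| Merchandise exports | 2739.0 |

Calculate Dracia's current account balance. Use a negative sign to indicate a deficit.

-4195.7

Goods balance = 2739.0 - 4284.9 = -1545.9
Services balance = 1935.0 - 3788.8 = -1853.8
Trade balance (goods + services) = -1545.9 + (-1853.8) = -3399.7
Net primary income = 331.8 - 776.5 = -444.7
Net secondary income = -351.3
Current account = -3399.7 + (-444.7) + (-351.3) = -4195.7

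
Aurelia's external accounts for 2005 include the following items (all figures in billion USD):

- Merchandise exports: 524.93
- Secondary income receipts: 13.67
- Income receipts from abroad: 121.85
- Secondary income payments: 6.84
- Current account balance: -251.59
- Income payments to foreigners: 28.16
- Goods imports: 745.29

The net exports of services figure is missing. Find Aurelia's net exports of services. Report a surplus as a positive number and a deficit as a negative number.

Current account = goods balance + services balance + net primary income + net secondary income
Sum of the known components = -119.84
Net exports of services = CA - (known components) = -251.59 - (-119.84) = -131.75

-131.75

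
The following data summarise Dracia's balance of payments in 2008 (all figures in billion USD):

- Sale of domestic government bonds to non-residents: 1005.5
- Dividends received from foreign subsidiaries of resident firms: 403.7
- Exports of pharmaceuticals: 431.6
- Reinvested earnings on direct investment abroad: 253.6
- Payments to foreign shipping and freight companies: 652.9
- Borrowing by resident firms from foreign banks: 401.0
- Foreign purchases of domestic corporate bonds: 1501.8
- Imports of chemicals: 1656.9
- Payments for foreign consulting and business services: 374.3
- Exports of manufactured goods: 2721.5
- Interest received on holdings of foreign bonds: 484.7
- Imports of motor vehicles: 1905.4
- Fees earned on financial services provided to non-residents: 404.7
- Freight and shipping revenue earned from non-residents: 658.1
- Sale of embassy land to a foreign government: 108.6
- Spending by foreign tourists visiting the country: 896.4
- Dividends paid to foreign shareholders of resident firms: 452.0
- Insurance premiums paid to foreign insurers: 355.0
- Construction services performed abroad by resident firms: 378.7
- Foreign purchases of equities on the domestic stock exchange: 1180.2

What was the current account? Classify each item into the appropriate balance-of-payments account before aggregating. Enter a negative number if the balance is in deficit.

1236.5

Goods: -1656.9 - 1905.4 + 2721.5 + 431.6 = -409.2
Services: -652.9 + 378.7 + 404.7 - 374.3 + 896.4 + 658.1 - 355.0 = 955.7
Primary income: 484.7 - 452.0 + 253.6 + 403.7 = 690.0
Current account = (-409.2) + 955.7 + 690.0 = 1236.5
(Excluded from the current account — financial account: sale of domestic government bonds to non-residents 1005.5, borrowing by resident firms from foreign banks 401.0, foreign purchases of domestic corporate bonds 1501.8, foreign purchases of equities on the domestic stock exchange 1180.2; capital account: sale of embassy land to a foreign government 108.6.)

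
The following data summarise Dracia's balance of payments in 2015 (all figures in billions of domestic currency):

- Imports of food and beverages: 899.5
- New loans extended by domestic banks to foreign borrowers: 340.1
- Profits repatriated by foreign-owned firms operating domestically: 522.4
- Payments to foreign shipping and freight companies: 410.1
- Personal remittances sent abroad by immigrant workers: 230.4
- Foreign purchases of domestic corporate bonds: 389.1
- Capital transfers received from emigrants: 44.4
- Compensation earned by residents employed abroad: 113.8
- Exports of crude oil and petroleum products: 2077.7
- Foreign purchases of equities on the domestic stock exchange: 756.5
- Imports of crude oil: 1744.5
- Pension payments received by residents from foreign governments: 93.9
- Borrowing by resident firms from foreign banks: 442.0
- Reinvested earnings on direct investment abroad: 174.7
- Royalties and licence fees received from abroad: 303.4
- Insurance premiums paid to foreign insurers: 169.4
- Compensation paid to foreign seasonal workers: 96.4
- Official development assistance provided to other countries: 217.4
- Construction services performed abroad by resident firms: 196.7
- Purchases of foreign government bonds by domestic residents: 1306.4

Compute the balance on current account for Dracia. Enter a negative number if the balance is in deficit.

Goods: 2077.7 - 899.5 - 1744.5 = -566.3
Services: -169.4 - 410.1 + 303.4 + 196.7 = -79.4
Primary income: 113.8 - 522.4 + 174.7 - 96.4 = -330.3
Secondary income: 93.9 - 230.4 - 217.4 = -353.9
Current account = (-566.3) + (-79.4) + (-330.3) + (-353.9) = -1329.9
(Excluded from the current account — financial account: new loans extended by domestic banks to foreign borrowers 340.1, foreign purchases of domestic corporate bonds 389.1, foreign purchases of equities on the domestic stock exchange 756.5, borrowing by resident firms from foreign banks 442.0, purchases of foreign government bonds by domestic residents 1306.4; capital account: capital transfers received from emigrants 44.4.)

-1329.9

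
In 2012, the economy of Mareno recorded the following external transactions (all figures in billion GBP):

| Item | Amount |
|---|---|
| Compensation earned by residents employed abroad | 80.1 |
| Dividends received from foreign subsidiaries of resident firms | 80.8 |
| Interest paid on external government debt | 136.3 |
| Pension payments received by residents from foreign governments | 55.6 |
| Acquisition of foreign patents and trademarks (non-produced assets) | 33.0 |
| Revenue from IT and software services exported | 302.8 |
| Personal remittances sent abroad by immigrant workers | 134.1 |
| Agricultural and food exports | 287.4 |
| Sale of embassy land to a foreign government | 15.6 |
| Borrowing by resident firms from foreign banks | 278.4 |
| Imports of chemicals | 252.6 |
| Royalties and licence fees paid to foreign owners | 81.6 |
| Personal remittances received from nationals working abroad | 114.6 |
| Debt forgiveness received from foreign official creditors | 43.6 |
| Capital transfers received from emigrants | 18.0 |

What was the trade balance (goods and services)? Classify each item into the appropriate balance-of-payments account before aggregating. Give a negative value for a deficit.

Goods: -252.6 + 287.4 = 34.8
Services: 302.8 - 81.6 = 221.2
Trade balance = 34.8 + 221.2 = 256.0
(Excluded from the trade balance — primary income: compensation earned by residents employed abroad 80.1, dividends received from foreign subsidiaries of resident firms 80.8, interest paid on external government debt 136.3; secondary income: pension payments received by residents from foreign governments 55.6, personal remittances sent abroad by immigrant workers 134.1, personal remittances received from nationals working abroad 114.6; capital account: acquisition of foreign patents and trademarks (non-produced assets) 33.0, sale of embassy land to a foreign government 15.6, debt forgiveness received from foreign official creditors 43.6, capital transfers received from emigrants 18.0; financial account: borrowing by resident firms from foreign banks 278.4.)

256.0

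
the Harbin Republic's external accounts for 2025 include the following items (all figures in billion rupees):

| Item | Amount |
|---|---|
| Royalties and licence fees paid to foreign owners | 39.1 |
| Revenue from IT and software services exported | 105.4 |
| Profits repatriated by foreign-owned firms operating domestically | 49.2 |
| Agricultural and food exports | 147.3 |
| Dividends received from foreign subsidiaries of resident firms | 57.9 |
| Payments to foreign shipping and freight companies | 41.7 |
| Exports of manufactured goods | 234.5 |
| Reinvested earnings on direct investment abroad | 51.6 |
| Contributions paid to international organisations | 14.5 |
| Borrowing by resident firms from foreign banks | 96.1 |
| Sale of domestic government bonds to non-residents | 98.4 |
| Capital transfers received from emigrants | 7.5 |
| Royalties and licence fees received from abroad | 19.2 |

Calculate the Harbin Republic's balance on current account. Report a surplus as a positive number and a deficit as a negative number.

Goods: 234.5 + 147.3 = 381.8
Services: -39.1 + 19.2 + 105.4 - 41.7 = 43.8
Primary income: -49.2 + 51.6 + 57.9 = 60.3
Secondary income: -14.5
Current account = 381.8 + 43.8 + 60.3 + (-14.5) = 471.4
(Excluded from the current account — financial account: borrowing by resident firms from foreign banks 96.1, sale of domestic government bonds to non-residents 98.4; capital account: capital transfers received from emigrants 7.5.)

471.4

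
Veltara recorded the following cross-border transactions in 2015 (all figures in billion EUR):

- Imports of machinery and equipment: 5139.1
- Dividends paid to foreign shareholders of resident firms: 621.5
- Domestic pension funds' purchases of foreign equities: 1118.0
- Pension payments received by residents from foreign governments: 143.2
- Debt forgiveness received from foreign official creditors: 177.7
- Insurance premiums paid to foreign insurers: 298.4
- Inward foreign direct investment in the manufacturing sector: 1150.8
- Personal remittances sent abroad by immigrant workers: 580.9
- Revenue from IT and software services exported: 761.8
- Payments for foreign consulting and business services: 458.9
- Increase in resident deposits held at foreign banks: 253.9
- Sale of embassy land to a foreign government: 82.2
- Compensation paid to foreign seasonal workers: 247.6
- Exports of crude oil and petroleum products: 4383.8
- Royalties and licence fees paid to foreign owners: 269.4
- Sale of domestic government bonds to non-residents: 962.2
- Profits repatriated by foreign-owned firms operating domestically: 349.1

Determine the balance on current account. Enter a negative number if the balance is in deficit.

Goods: 4383.8 - 5139.1 = -755.3
Services: 761.8 - 269.4 - 458.9 - 298.4 = -264.9
Primary income: -247.6 - 349.1 - 621.5 = -1218.2
Secondary income: 143.2 - 580.9 = -437.7
Current account = (-755.3) + (-264.9) + (-1218.2) + (-437.7) = -2676.1
(Excluded from the current account — financial account: domestic pension funds' purchases of foreign equities 1118.0, inward foreign direct investment in the manufacturing sector 1150.8, increase in resident deposits held at foreign banks 253.9, sale of domestic government bonds to non-residents 962.2; capital account: debt forgiveness received from foreign official creditors 177.7, sale of embassy land to a foreign government 82.2.)

-2676.1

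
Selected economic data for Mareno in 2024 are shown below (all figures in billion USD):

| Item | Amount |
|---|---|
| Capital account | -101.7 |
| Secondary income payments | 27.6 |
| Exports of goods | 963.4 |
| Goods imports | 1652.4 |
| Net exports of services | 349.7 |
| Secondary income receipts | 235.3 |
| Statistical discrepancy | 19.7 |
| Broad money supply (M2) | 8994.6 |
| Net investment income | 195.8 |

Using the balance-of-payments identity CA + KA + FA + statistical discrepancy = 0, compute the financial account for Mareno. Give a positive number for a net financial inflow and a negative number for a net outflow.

17.8

Goods balance = 963.4 - 1652.4 = -689.0
Services balance = 349.7
Trade balance (goods + services) = -689.0 + 349.7 = -339.3
Net primary income = 195.8
Net secondary income = 235.3 - 27.6 = 207.7
Current account = -339.3 + 195.8 + 207.7 = 64.2
Financial account = -(64.2 + (-101.7) + 19.7) = 17.8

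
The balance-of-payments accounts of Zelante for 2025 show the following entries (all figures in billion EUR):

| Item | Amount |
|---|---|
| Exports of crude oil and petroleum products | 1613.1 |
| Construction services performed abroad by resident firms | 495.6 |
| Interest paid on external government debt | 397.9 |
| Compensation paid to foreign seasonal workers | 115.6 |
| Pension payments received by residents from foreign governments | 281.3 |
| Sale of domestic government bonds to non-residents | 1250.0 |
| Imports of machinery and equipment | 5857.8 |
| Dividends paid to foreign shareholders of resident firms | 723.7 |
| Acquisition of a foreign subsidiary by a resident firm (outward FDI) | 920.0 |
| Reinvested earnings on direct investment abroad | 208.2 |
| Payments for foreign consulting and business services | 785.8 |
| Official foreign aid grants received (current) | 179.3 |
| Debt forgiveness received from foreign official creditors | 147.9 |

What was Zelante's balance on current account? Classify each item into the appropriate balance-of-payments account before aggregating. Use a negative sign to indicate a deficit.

-5103.3

Goods: 1613.1 - 5857.8 = -4244.7
Services: -785.8 + 495.6 = -290.2
Primary income: -397.9 - 115.6 + 208.2 - 723.7 = -1029.0
Secondary income: 281.3 + 179.3 = 460.6
Current account = (-4244.7) + (-290.2) + (-1029.0) + 460.6 = -5103.3
(Excluded from the current account — financial account: sale of domestic government bonds to non-residents 1250.0, acquisition of a foreign subsidiary by a resident firm (outward FDI) 920.0; capital account: debt forgiveness received from foreign official creditors 147.9.)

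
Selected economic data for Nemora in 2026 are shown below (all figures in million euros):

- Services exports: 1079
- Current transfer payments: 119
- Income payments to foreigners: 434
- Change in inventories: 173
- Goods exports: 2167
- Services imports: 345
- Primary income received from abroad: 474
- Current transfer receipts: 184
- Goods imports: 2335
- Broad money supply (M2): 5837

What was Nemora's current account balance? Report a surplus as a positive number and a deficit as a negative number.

671

Goods balance = 2167 - 2335 = -168
Services balance = 1079 - 345 = 734
Trade balance (goods + services) = -168 + 734 = 566
Net primary income = 474 - 434 = 40
Net secondary income = 184 - 119 = 65
Current account = 566 + 40 + 65 = 671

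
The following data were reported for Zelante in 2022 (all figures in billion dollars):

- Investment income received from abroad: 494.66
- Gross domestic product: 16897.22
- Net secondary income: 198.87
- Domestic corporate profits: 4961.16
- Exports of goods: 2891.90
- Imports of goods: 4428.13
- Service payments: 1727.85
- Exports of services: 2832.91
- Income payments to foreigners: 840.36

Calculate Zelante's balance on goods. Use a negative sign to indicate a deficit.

Goods balance = 2891.90 - 4428.13 = -1536.23

-1536.23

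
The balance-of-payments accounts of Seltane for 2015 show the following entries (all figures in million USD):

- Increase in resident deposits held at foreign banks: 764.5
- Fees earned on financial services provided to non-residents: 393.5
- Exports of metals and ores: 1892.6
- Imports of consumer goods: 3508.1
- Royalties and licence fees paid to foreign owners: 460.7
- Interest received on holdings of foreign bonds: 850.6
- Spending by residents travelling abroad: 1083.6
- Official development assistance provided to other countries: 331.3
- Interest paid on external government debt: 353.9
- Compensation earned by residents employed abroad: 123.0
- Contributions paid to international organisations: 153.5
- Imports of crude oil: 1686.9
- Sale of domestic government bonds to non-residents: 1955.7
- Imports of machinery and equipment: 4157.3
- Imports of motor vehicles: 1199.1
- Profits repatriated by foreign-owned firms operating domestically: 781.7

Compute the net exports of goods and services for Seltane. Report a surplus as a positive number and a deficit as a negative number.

Goods: 1892.6 - 1199.1 - 4157.3 - 3508.1 - 1686.9 = -8658.8
Services: -1083.6 - 460.7 + 393.5 = -1150.8
Trade balance = -8658.8 + (-1150.8) = -9809.6
(Excluded from the trade balance — financial account: increase in resident deposits held at foreign banks 764.5, sale of domestic government bonds to non-residents 1955.7; primary income: interest received on holdings of foreign bonds 850.6, interest paid on external government debt 353.9, compensation earned by residents employed abroad 123.0, profits repatriated by foreign-owned firms operating domestically 781.7; secondary income: official development assistance provided to other countries 331.3, contributions paid to international organisations 153.5.)

-9809.6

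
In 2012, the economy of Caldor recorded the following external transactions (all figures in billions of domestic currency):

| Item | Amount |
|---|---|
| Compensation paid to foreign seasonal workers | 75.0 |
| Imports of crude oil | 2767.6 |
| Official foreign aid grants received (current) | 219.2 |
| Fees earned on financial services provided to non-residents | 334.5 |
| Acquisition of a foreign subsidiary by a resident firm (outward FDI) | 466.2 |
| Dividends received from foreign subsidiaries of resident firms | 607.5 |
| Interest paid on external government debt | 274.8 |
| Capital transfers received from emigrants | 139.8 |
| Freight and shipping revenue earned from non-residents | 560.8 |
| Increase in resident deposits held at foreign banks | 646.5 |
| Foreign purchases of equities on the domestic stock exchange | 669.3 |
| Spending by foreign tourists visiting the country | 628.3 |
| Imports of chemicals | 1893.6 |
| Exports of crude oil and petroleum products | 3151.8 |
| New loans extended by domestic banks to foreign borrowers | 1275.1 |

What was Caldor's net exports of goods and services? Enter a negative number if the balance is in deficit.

14.2

Goods: -2767.6 + 3151.8 - 1893.6 = -1509.4
Services: 560.8 + 334.5 + 628.3 = 1523.6
Trade balance = -1509.4 + 1523.6 = 14.2
(Excluded from the trade balance — primary income: compensation paid to foreign seasonal workers 75.0, dividends received from foreign subsidiaries of resident firms 607.5, interest paid on external government debt 274.8; secondary income: official foreign aid grants received (current) 219.2; financial account: acquisition of a foreign subsidiary by a resident firm (outward FDI) 466.2, increase in resident deposits held at foreign banks 646.5, foreign purchases of equities on the domestic stock exchange 669.3, new loans extended by domestic banks to foreign borrowers 1275.1; capital account: capital transfers received from emigrants 139.8.)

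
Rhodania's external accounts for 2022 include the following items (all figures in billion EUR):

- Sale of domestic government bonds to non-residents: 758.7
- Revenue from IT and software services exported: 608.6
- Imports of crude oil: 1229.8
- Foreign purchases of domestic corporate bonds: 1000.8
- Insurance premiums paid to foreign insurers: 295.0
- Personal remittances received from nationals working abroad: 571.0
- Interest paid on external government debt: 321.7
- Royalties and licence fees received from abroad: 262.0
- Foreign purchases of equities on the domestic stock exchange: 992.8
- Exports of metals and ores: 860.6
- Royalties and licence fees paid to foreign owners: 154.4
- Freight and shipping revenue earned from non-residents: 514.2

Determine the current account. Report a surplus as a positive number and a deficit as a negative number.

815.5

Goods: 860.6 - 1229.8 = -369.2
Services: -295.0 + 262.0 - 154.4 + 514.2 + 608.6 = 935.4
Primary income: -321.7
Secondary income: 571.0
Current account = (-369.2) + 935.4 + (-321.7) + 571.0 = 815.5
(Excluded from the current account — financial account: sale of domestic government bonds to non-residents 758.7, foreign purchases of domestic corporate bonds 1000.8, foreign purchases of equities on the domestic stock exchange 992.8.)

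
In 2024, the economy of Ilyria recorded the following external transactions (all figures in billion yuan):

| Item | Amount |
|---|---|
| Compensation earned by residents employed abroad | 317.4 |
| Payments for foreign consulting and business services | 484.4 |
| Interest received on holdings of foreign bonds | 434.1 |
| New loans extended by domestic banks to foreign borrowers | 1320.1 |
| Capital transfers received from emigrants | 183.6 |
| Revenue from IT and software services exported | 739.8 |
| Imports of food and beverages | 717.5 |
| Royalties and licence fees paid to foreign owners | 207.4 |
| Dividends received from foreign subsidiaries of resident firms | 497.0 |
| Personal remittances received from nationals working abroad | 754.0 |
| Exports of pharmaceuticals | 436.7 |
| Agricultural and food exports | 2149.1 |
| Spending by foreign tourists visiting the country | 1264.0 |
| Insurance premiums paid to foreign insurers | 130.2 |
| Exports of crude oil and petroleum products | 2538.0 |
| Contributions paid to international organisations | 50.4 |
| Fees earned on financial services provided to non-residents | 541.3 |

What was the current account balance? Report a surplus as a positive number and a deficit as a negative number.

Goods: 436.7 + 2538.0 - 717.5 + 2149.1 = 4406.3
Services: 1264.0 - 484.4 + 541.3 - 130.2 - 207.4 + 739.8 = 1723.1
Primary income: 497.0 + 434.1 + 317.4 = 1248.5
Secondary income: 754.0 - 50.4 = 703.6
Current account = 4406.3 + 1723.1 + 1248.5 + 703.6 = 8081.5
(Excluded from the current account — financial account: new loans extended by domestic banks to foreign borrowers 1320.1; capital account: capital transfers received from emigrants 183.6.)

8081.5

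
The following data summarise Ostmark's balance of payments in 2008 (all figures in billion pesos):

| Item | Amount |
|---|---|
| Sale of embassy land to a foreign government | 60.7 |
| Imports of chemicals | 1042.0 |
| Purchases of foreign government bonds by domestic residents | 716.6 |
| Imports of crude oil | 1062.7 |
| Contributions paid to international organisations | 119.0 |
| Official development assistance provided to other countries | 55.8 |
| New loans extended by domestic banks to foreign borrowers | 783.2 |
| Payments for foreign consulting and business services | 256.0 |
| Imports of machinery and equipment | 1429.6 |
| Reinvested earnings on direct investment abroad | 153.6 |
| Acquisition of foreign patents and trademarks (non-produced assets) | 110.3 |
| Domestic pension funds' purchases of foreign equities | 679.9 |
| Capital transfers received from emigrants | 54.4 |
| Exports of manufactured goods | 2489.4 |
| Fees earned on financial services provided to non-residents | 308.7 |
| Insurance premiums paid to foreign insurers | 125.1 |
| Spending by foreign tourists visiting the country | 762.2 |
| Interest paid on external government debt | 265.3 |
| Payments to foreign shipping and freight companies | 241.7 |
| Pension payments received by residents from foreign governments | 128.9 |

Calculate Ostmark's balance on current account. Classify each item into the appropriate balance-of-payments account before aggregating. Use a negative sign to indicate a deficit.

Goods: 2489.4 - 1429.6 - 1042.0 - 1062.7 = -1044.9
Services: -125.1 - 241.7 + 762.2 - 256.0 + 308.7 = 448.1
Primary income: -265.3 + 153.6 = -111.7
Secondary income: -119.0 - 55.8 + 128.9 = -45.9
Current account = (-1044.9) + 448.1 + (-111.7) + (-45.9) = -754.4
(Excluded from the current account — capital account: sale of embassy land to a foreign government 60.7, acquisition of foreign patents and trademarks (non-produced assets) 110.3, capital transfers received from emigrants 54.4; financial account: purchases of foreign government bonds by domestic residents 716.6, new loans extended by domestic banks to foreign borrowers 783.2, domestic pension funds' purchases of foreign equities 679.9.)

-754.4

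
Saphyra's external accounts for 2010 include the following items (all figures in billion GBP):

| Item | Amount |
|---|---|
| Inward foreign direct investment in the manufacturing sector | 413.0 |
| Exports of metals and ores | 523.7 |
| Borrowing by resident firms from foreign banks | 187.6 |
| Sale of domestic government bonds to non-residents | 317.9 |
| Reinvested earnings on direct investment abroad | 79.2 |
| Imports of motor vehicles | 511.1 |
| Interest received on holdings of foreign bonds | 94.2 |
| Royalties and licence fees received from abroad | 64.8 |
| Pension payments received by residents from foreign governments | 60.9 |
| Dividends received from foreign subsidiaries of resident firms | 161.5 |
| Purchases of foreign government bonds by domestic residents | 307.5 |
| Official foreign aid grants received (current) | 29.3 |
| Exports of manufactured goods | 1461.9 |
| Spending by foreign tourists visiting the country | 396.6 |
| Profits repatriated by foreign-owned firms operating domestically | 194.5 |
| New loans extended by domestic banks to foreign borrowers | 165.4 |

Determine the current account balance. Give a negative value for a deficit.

2166.5

Goods: 523.7 - 511.1 + 1461.9 = 1474.5
Services: 64.8 + 396.6 = 461.4
Primary income: 79.2 - 194.5 + 94.2 + 161.5 = 140.4
Secondary income: 60.9 + 29.3 = 90.2
Current account = 1474.5 + 461.4 + 140.4 + 90.2 = 2166.5
(Excluded from the current account — financial account: inward foreign direct investment in the manufacturing sector 413.0, borrowing by resident firms from foreign banks 187.6, sale of domestic government bonds to non-residents 317.9, purchases of foreign government bonds by domestic residents 307.5, new loans extended by domestic banks to foreign borrowers 165.4.)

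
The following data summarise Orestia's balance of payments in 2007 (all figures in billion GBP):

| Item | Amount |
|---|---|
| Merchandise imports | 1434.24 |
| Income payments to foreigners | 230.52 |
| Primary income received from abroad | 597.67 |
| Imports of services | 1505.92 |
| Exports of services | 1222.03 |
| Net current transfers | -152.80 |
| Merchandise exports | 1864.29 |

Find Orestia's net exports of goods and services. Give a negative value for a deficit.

Goods balance = 1864.29 - 1434.24 = 430.05
Services balance = 1222.03 - 1505.92 = -283.89
Trade balance (goods + services) = 430.05 + (-283.89) = 146.16

146.16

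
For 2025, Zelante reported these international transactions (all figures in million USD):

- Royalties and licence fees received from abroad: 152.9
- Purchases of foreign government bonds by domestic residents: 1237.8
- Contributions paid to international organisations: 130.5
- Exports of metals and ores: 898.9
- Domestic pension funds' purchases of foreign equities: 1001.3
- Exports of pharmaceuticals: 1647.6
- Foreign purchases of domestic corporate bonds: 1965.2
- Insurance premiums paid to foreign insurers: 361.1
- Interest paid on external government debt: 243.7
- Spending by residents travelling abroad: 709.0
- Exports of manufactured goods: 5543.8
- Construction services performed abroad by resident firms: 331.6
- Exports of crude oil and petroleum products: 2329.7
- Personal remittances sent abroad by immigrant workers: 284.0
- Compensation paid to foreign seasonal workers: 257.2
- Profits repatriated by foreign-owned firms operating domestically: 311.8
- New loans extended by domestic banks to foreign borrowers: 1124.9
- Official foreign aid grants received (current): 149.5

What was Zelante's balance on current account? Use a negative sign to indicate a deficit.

8756.7

Goods: 2329.7 + 5543.8 + 898.9 + 1647.6 = 10420.0
Services: 331.6 + 152.9 - 709.0 - 361.1 = -585.6
Primary income: -243.7 - 311.8 - 257.2 = -812.7
Secondary income: -284.0 - 130.5 + 149.5 = -265.0
Current account = 10420.0 + (-585.6) + (-812.7) + (-265.0) = 8756.7
(Excluded from the current account — financial account: purchases of foreign government bonds by domestic residents 1237.8, domestic pension funds' purchases of foreign equities 1001.3, foreign purchases of domestic corporate bonds 1965.2, new loans extended by domestic banks to foreign borrowers 1124.9.)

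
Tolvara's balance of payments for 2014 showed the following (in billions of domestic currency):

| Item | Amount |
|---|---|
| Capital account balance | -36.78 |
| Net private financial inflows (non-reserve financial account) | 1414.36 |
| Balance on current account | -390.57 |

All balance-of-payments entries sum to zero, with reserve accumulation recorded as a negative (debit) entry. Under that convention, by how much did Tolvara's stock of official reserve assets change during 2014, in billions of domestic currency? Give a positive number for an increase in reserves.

Official reserve transactions balance = -((-390.57) + (-36.78) + 1414.36) = -987.01
An accumulation of reserves is recorded as a debit (negative entry), so the change in the stock of reserves is the negative of that balance.
Change in official reserves = -(-987.01) = 987.01

987.01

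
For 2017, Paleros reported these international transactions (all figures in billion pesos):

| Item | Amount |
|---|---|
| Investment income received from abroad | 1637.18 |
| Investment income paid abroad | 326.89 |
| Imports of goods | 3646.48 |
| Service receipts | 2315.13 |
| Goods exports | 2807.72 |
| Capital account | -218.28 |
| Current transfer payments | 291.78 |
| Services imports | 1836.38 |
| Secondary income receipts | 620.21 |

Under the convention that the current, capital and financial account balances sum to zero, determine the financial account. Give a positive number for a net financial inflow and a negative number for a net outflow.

-1060.43

Goods balance = 2807.72 - 3646.48 = -838.76
Services balance = 2315.13 - 1836.38 = 478.75
Trade balance (goods + services) = -838.76 + 478.75 = -360.01
Net primary income = 1637.18 - 326.89 = 1310.29
Net secondary income = 620.21 - 291.78 = 328.43
Current account = -360.01 + 1310.29 + 328.43 = 1278.71
Financial account = -(1278.71 + (-218.28)) = -1060.43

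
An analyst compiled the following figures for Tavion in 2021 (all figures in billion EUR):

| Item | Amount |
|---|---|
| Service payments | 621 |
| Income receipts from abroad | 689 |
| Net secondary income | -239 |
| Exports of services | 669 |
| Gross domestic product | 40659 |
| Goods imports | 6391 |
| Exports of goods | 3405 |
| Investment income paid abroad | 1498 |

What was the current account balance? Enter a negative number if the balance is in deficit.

Goods balance = 3405 - 6391 = -2986
Services balance = 669 - 621 = 48
Trade balance (goods + services) = -2986 + 48 = -2938
Net primary income = 689 - 1498 = -809
Net secondary income = -239
Current account = -2938 + (-809) + (-239) = -3986

-3986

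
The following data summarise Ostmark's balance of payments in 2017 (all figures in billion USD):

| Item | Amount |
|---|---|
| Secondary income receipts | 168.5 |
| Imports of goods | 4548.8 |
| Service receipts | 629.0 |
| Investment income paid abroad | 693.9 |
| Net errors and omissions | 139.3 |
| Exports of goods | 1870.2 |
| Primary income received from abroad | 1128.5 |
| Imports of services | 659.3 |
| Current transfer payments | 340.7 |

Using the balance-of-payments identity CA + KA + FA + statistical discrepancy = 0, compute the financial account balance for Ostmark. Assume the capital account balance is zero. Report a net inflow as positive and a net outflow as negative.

2307.2

Goods balance = 1870.2 - 4548.8 = -2678.6
Services balance = 629.0 - 659.3 = -30.3
Trade balance (goods + services) = -2678.6 + (-30.3) = -2708.9
Net primary income = 1128.5 - 693.9 = 434.6
Net secondary income = 168.5 - 340.7 = -172.2
Current account = -2708.9 + 434.6 + (-172.2) = -2446.5
Financial account = -(-2446.5 + 139.3) = 2307.2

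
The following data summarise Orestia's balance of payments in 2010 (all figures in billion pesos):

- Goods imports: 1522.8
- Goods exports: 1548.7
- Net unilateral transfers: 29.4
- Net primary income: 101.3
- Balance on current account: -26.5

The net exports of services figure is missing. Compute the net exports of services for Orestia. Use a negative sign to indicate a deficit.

Current account = goods balance + services balance + net primary income + net secondary income
Sum of the known components = 156.6
Net exports of services = CA - (known components) = -26.5 - 156.6 = -183.1

-183.1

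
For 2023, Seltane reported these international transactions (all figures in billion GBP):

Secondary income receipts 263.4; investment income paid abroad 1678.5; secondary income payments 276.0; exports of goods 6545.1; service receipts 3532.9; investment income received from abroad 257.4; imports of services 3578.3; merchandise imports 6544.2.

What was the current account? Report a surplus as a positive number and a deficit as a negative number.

-1478.2

Goods balance = 6545.1 - 6544.2 = 0.9
Services balance = 3532.9 - 3578.3 = -45.4
Trade balance (goods + services) = 0.9 + (-45.4) = -44.5
Net primary income = 257.4 - 1678.5 = -1421.1
Net secondary income = 263.4 - 276.0 = -12.6
Current account = -44.5 + (-1421.1) + (-12.6) = -1478.2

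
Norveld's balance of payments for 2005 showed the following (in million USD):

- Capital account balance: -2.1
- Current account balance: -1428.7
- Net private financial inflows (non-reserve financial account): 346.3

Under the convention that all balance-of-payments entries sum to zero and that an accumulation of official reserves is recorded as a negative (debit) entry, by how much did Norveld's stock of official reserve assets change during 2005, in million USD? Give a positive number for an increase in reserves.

-1084.5

Official reserve transactions balance = -((-1428.7) + (-2.1) + 346.3) = 1084.5
An accumulation of reserves is recorded as a debit (negative entry), so the change in the stock of reserves is the negative of that balance.
Change in official reserves = -(1084.5) = -1084.5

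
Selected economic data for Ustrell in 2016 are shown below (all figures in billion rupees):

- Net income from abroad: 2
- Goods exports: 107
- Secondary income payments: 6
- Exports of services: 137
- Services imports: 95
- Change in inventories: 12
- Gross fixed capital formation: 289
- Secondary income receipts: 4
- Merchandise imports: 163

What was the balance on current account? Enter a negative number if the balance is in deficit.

Goods balance = 107 - 163 = -56
Services balance = 137 - 95 = 42
Trade balance (goods + services) = -56 + 42 = -14
Net primary income = 2
Net secondary income = 4 - 6 = -2
Current account = -14 + 2 + (-2) = -14

-14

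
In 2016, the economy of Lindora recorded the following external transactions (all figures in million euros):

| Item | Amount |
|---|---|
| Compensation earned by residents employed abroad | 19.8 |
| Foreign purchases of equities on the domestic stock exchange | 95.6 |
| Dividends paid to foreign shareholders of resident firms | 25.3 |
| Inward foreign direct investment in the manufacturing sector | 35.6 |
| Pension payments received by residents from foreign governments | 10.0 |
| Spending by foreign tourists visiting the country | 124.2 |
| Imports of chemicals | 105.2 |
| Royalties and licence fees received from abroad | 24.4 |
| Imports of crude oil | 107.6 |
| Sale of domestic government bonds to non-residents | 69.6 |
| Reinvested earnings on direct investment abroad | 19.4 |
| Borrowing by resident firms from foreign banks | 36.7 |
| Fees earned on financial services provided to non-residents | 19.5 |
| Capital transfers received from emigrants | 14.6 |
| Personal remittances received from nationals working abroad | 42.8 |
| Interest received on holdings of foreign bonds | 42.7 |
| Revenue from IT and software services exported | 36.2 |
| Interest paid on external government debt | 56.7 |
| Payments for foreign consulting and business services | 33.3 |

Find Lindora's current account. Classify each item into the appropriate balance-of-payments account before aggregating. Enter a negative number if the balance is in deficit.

10.9

Goods: -107.6 - 105.2 = -212.8
Services: -33.3 + 124.2 + 24.4 + 36.2 + 19.5 = 171.0
Primary income: -56.7 + 42.7 + 19.8 + 19.4 - 25.3 = -0.1
Secondary income: 42.8 + 10.0 = 52.8
Current account = (-212.8) + 171.0 + (-0.1) + 52.8 = 10.9
(Excluded from the current account — financial account: foreign purchases of equities on the domestic stock exchange 95.6, inward foreign direct investment in the manufacturing sector 35.6, sale of domestic government bonds to non-residents 69.6, borrowing by resident firms from foreign banks 36.7; capital account: capital transfers received from emigrants 14.6.)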